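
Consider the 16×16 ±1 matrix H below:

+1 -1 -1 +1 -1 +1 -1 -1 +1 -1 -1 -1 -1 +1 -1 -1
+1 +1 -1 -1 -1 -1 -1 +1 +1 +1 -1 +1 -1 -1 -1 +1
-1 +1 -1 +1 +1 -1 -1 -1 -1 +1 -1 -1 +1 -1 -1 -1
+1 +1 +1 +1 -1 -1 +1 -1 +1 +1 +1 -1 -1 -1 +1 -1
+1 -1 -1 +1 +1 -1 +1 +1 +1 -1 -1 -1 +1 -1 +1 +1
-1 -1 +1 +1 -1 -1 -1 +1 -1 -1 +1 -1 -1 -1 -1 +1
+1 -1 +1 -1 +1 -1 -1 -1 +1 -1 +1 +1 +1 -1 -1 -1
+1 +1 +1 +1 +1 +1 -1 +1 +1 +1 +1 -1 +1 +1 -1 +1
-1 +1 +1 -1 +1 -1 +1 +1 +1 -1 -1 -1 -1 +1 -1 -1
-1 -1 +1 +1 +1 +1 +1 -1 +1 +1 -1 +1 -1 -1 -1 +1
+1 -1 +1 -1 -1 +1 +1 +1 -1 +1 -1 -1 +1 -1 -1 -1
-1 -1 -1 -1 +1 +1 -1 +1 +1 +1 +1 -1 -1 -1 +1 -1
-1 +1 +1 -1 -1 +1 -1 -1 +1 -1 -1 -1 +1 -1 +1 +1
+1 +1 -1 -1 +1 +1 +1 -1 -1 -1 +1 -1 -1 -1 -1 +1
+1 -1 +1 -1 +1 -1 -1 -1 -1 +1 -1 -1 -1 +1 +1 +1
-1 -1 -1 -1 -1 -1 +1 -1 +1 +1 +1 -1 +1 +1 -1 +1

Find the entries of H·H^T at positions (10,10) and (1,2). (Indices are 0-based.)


Row 1 of H: [1, 1, -1, -1, -1, -1, -1, 1, 1, 1, -1, 1, -1, -1, -1, 1].
Row 2 of H: [-1, 1, -1, 1, 1, -1, -1, -1, -1, 1, -1, -1, 1, -1, -1, -1].
Row 10 of H: [1, -1, 1, -1, -1, 1, 1, 1, -1, 1, -1, -1, 1, -1, -1, -1].
(H·H^T)[10][10] = Σ_j H[10][j]·H[10][j] = (1)² + (-1)² + (1)² + (-1)² + (-1)² + (1)² + (1)² + (1)² + (-1)² + (1)² + (-1)² + (-1)² + (1)² + (-1)² + (-1)² + (-1)² = 1 + 1 + 1 + 1 + 1 + 1 + 1 + 1 + 1 + 1 + 1 + 1 + 1 + 1 + 1 + 1 = 16.
(H·H^T)[1][2] = Σ_j H[1][j]·H[2][j] = (1)·(-1) + (1)·(1) + (-1)·(-1) + (-1)·(1) + (-1)·(1) + (-1)·(-1) + (-1)·(-1) + (1)·(-1) + (1)·(-1) + (1)·(1) + (-1)·(-1) + (1)·(-1) + (-1)·(1) + (-1)·(-1) + (-1)·(-1) + (1)·(-1) = -1 + 1 + 1 + -1 + -1 + 1 + 1 + -1 + -1 + 1 + 1 + -1 + -1 + 1 + 1 + -1 = 0.
So rows 1 and 2 are orthogonal; the diagonal entry equals n = 16.

(10,10) entry = 16; (1,2) entry = 0.


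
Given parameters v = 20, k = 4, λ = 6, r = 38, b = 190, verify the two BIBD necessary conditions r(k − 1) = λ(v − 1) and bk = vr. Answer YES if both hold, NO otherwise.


Condition (i): r(k − 1) = 38·3 = 114; λ(v − 1) = 6·19 = 114. Match? YES.
Condition (ii): bk = 190·4 = 760; vr = 20·38 = 760. Match? YES.
Both conditions hold? YES.

YES


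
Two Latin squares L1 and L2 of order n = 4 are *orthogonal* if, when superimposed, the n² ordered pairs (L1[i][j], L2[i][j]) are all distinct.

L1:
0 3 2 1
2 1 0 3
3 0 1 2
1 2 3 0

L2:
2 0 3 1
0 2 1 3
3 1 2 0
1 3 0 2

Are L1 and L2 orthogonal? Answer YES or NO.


Form the n² = 16 superimposed pairs (L1[i][j], L2[i][j]), row by row (rows and columns indexed from 0):
row 0: (0,2) (3,0) (2,3) (1,1)
row 1: (2,0) (1,2) (0,1) (3,3)
row 2: (3,3) (0,1) (1,2) (2,0)
row 3: (1,1) (2,3) (3,0) (0,2)
Orthogonality requires all 16 pairs distinct.
But the pair (3,3) repeats: cell (1,3) has L1 = 3, L2 = 3, and cell (2,0) has L1 = 3, L2 = 3.
A repeated pair means some other pair never occurs (only 8 distinct pairs out of 16), so the squares are not orthogonal.
Conclusion: NO.

NO


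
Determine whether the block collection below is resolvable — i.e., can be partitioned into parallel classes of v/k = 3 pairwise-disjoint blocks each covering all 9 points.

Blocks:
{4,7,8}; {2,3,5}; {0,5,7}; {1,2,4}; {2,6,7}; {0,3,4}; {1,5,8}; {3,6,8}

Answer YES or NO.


v = 9, block size k = 3, number of blocks = 8.
For resolvability, blocks must partition into parallel classes of size v/k = 3.
Total blocks must therefore be a multiple of 3: 8 = 3·2 + 2 ⇒ not divisible ✗.
Resolvable? NO.

NO


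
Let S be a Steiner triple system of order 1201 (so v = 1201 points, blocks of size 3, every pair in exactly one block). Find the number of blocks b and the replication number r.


An STS(v) is a 2-(v, 3, 1) BIBD: block size k = 3, λ = 1.
Replication: r(k − 1) = λ(v − 1) ⇒ r·2 = 1201 − 1 = 1200 ⇒ r = 600.
Block count: bk = vr ⇒ b·3 = 1201·600 = 720600 ⇒ b = 240200.
(Check via b = v(v − 1)/6 = 1201·1200/6 = 1441200/6 = 240200.)

r = 600, b = 240200.


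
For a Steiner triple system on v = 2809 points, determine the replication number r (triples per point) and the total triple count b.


An STS(v) is a 2-(v, 3, 1) BIBD: block size k = 3, λ = 1.
Replication: r(k − 1) = λ(v − 1) ⇒ r·2 = 2809 − 1 = 2808 ⇒ r = 1404.
Block count: bk = vr ⇒ b·3 = 2809·1404 = 3943836 ⇒ b = 1314612.

r = 1404, b = 1314612.


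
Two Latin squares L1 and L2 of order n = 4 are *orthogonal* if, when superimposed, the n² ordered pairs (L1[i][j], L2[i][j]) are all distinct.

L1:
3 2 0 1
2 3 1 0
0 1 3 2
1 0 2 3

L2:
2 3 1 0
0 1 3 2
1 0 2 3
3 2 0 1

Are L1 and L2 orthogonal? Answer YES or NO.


Form the n² = 16 superimposed pairs (L1[i][j], L2[i][j]), row by row (rows and columns indexed from 0):
row 0: (3,2) (2,3) (0,1) (1,0)
row 1: (2,0) (3,1) (1,3) (0,2)
row 2: (0,1) (1,0) (3,2) (2,3)
row 3: (1,3) (0,2) (2,0) (3,1)
Orthogonality requires all 16 pairs distinct.
But the pair (0,1) repeats: cell (0,2) has L1 = 0, L2 = 1, and cell (2,0) has L1 = 0, L2 = 1.
A repeated pair means some other pair never occurs (only 8 distinct pairs out of 16), so the squares are not orthogonal.
Conclusion: NO.

NO


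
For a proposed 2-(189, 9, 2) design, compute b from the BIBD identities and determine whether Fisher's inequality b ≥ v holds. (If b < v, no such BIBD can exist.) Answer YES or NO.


b = λv(v − 1)/(k(k − 1)) = 2·189·188/(9·8) = 71064/72 = 987.
Compare with v = 189: b ≥ v, so Fisher's inequality holds.

YES


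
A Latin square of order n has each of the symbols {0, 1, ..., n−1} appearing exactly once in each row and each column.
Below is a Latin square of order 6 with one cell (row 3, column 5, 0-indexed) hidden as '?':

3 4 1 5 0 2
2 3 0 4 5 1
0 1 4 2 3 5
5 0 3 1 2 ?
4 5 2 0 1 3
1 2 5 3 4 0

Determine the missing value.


Row 3 contains symbols [0, 1, 2, 3, 5] — missing [4].
Column 5 contains symbols [0, 1, 2, 3, 5] — missing [4].
The missing symbol must appear in both missing sets; intersection = [4].
Therefore the hidden value is 4.

Missing value = 4.


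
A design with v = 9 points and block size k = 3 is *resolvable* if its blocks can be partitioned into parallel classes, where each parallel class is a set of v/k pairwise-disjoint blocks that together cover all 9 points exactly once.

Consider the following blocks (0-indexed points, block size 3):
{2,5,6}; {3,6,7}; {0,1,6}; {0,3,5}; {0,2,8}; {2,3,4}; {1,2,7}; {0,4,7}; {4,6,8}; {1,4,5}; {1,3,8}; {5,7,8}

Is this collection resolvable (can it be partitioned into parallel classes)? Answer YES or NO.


v = 9, block size k = 3, number of blocks = 12.
For resolvability, blocks must partition into parallel classes of size v/k = 3.
Total blocks must therefore be a multiple of 3: 12 = 3·4 + 0 ⇒ divisible ✓.
Greedy packing gives 4 candidate class(es). Each should be a full parallel class (size 3, covers all 9 points).
  Class 1 (3 blocks): {2,5,6}; {0,4,7}; {1,3,8}. Points covered: [0, 1, 2, 3, 4, 5, 6, 7, 8].
  Class 2 (3 blocks): {3,6,7}; {0,2,8}; {1,4,5}. Points covered: [0, 1, 2, 3, 4, 5, 6, 7, 8].
  Class 3 (3 blocks): {0,1,6}; {2,3,4}; {5,7,8}. Points covered: [0, 1, 2, 3, 4, 5, 6, 7, 8].
  Class 4 (3 blocks): {0,3,5}; {1,2,7}; {4,6,8}. Points covered: [0, 1, 2, 3, 4, 5, 6, 7, 8].
All classes full (size 3)? YES. All classes cover every point? YES.
Resolvable? YES.

YES


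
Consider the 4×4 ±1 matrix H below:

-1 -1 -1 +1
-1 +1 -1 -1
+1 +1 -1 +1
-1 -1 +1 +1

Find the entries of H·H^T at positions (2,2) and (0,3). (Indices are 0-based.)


Row 0 of H: [-1, -1, -1, 1].
Row 2 of H: [1, 1, -1, 1].
Row 3 of H: [-1, -1, 1, 1].
(H·H^T)[2][2] = Σ_j H[2][j]·H[2][j] = (1)² + (1)² + (-1)² + (1)² = 1 + 1 + 1 + 1 = 4.
(H·H^T)[0][3] = Σ_j H[0][j]·H[3][j] = (-1)·(-1) + (-1)·(-1) + (-1)·(1) + (1)·(1) = 1 + 1 + -1 + 1 = 2.
Rows 0 and 3 are not orthogonal (dot product = 2 ≠ 0), so H is not a Hadamard matrix.

(2,2) entry = 4; (0,3) entry = 2.


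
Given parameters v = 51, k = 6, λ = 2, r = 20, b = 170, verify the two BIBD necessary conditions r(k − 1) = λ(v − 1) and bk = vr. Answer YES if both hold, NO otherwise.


Condition (i): r(k − 1) = 20·5 = 100; λ(v − 1) = 2·50 = 100. Match? YES.
Condition (ii): bk = 170·6 = 1020; vr = 51·20 = 1020. Match? YES.
Both conditions hold? YES.

YES


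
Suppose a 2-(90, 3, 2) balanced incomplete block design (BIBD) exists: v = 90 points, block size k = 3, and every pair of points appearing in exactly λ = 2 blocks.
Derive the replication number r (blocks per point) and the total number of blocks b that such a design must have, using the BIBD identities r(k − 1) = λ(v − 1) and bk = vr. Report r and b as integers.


Any 2-(v, k, λ) BIBD satisfies two necessary conditions:
  (i)  Each point sits in r blocks, and counting incidences through any fixed point gives r(k − 1) = λ(v − 1), so r = λ(v − 1)/(k − 1).
  (ii) Total incidences bk = vr, so b = vr/k.
Step 1: r = λ(v − 1)/(k − 1) = 2·(90 − 1)/(3 − 1) = 2·89/2 = 178/2 = 89.
Step 2: b = vr/k = 90·89/3 = 8010/3 = 2670.
Check integrality: r = 89 ∈ Z ✓, b = 2670 ∈ Z ✓.
(These identities are necessary conditions: they determine r and b for any design with these parameters, but do not by themselves prove that one exists.)

r = 89, b = 2670.


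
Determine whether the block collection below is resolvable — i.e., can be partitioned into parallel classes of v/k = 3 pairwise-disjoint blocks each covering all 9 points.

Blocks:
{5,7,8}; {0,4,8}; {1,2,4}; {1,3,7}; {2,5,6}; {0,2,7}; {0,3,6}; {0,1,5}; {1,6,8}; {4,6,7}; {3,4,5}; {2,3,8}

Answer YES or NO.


v = 9, block size k = 3, number of blocks = 12.
For resolvability, blocks must partition into parallel classes of size v/k = 3.
Total blocks must therefore be a multiple of 3: 12 = 3·4 + 0 ⇒ divisible ✓.
Greedy packing gives 4 candidate class(es). Each should be a full parallel class (size 3, covers all 9 points).
  Class 1 (3 blocks): {5,7,8}; {1,2,4}; {0,3,6}. Points covered: [0, 1, 2, 3, 4, 5, 6, 7, 8].
  Class 2 (3 blocks): {0,4,8}; {1,3,7}; {2,5,6}. Points covered: [0, 1, 2, 3, 4, 5, 6, 7, 8].
  Class 3 (3 blocks): {0,2,7}; {1,6,8}; {3,4,5}. Points covered: [0, 1, 2, 3, 4, 5, 6, 7, 8].
  Class 4 (3 blocks): {0,1,5}; {4,6,7}; {2,3,8}. Points covered: [0, 1, 2, 3, 4, 5, 6, 7, 8].
All classes full (size 3)? YES. All classes cover every point? YES.
Resolvable? YES.

YES


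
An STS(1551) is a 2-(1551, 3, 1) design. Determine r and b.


An STS(v) is a 2-(v, 3, 1) BIBD: block size k = 3, λ = 1.
Replication: r(k − 1) = λ(v − 1) ⇒ r·2 = 1551 − 1 = 1550 ⇒ r = 775.
Block count: b = v(v − 1)/6 = 1551·1550/6 = 2404050/6 = 400675.
(Check via bk = vr: 400675·3 = 1202025 = 1551·775 = 1202025 ✓.)

r = 775, b = 400675.


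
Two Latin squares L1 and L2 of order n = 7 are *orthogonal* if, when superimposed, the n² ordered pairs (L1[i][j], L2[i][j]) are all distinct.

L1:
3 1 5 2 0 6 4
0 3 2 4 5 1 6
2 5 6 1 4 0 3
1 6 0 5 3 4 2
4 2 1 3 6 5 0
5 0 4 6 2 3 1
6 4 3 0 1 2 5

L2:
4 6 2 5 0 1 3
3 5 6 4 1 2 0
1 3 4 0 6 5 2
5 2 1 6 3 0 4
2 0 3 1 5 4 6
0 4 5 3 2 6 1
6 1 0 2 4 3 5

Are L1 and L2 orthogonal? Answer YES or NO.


Form the n² = 49 superimposed pairs (L1[i][j], L2[i][j]), row by row (rows and columns indexed from 0):
row 0: (3,4) (1,6) (5,2) (2,5) (0,0) (6,1) (4,3)
row 1: (0,3) (3,5) (2,6) (4,4) (5,1) (1,2) (6,0)
row 2: (2,1) (5,3) (6,4) (1,0) (4,6) (0,5) (3,2)
row 3: (1,5) (6,2) (0,1) (5,6) (3,3) (4,0) (2,4)
row 4: (4,2) (2,0) (1,3) (3,1) (6,5) (5,4) (0,6)
row 5: (5,0) (0,4) (4,5) (6,3) (2,2) (3,6) (1,1)
row 6: (6,6) (4,1) (3,0) (0,2) (1,4) (2,3) (5,5)
Orthogonality requires all 49 pairs distinct.
Check by first coordinate: for each symbol s of L1, list the L2 entries in the n cells where L1 = s; they must all differ.
  L1 = 0: L2 entries (in reading order) 0, 3, 5, 1, 6, 4, 2 — all 7 distinct ✓
  L1 = 1: L2 entries (in reading order) 6, 2, 0, 5, 3, 1, 4 — all 7 distinct ✓
  L1 = 2: L2 entries (in reading order) 5, 6, 1, 4, 0, 2, 3 — all 7 distinct ✓
  L1 = 3: L2 entries (in reading order) 4, 5, 2, 3, 1, 6, 0 — all 7 distinct ✓
  L1 = 4: L2 entries (in reading order) 3, 4, 6, 0, 2, 5, 1 — all 7 distinct ✓
  L1 = 5: L2 entries (in reading order) 2, 1, 3, 6, 4, 0, 5 — all 7 distinct ✓
  L1 = 6: L2 entries (in reading order) 1, 0, 4, 2, 5, 3, 6 — all 7 distinct ✓
Every symbol of L1 meets every symbol of L2 exactly once, so all 49 pairs are distinct (49 of 49).
Conclusion: YES.

YES


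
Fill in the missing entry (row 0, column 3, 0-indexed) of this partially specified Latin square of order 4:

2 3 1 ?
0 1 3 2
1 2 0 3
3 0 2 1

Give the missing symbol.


Row 0 contains symbols [1, 2, 3] — missing [0].
Column 3 contains symbols [1, 2, 3] — missing [0].
The missing symbol must appear in both missing sets; intersection = [0].
Therefore the hidden value is 0.

Missing value = 0.


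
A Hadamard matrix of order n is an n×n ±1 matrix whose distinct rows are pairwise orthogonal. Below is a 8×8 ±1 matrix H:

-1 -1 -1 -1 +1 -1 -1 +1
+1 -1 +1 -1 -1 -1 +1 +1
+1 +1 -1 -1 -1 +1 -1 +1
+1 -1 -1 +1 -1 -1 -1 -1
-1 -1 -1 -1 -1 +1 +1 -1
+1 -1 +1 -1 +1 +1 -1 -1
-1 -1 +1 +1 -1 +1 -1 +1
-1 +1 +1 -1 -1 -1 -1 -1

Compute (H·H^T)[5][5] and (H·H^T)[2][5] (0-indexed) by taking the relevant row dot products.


Row 2 of H: [1, 1, -1, -1, -1, 1, -1, 1].
Row 5 of H: [1, -1, 1, -1, 1, 1, -1, -1].
(H·H^T)[5][5] = Σ_j H[5][j]·H[5][j] = (1)² + (-1)² + (1)² + (-1)² + (1)² + (1)² + (-1)² + (-1)² = 1 + 1 + 1 + 1 + 1 + 1 + 1 + 1 = 8.
(H·H^T)[2][5] = Σ_j H[2][j]·H[5][j] = (1)·(1) + (1)·(-1) + (-1)·(1) + (-1)·(-1) + (-1)·(1) + (1)·(1) + (-1)·(-1) + (1)·(-1) = 1 + -1 + -1 + 1 + -1 + 1 + 1 + -1 = 0.
So rows 2 and 5 are orthogonal; the diagonal entry equals n = 8.

(5,5) entry = 8; (2,5) entry = 0.


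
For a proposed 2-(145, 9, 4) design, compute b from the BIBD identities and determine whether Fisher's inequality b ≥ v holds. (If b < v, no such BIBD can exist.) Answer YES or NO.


r = λ(v − 1)/(k − 1) = 4·144/8 = 72.
b = vr/k = 145·72/9 = 1160.
Fisher's inequality: b ≥ v ⇔ 1160 ≥ 145? YES.

YES


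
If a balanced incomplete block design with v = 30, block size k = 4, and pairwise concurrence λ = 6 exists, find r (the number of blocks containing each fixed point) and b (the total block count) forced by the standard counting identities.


Any 2-(v, k, λ) BIBD satisfies two necessary conditions:
  (i)  Each point sits in r blocks, and counting incidences through any fixed point gives r(k − 1) = λ(v − 1), so r = λ(v − 1)/(k − 1).
  (ii) Total incidences bk = vr, so b = vr/k.
Step 1: r = λ(v − 1)/(k − 1) = 6·(30 − 1)/(4 − 1) = 6·29/3 = 174/3 = 58.
Step 2: b = vr/k = 30·58/4 = 1740/4 = 435.
Check integrality: r = 58 ∈ Z ✓, b = 435 ∈ Z ✓.
(These identities are necessary conditions: they determine r and b for any design with these parameters, but do not by themselves prove that one exists.)

r = 58, b = 435.


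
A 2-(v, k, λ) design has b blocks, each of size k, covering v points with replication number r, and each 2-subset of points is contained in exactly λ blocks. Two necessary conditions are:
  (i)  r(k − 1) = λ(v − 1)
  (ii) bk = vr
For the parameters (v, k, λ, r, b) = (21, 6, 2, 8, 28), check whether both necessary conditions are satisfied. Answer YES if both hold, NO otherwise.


Condition (i): r(k − 1) = 8·5 = 40; λ(v − 1) = 2·20 = 40. Match? YES.
Condition (ii): bk = 28·6 = 168; vr = 21·8 = 168. Match? YES.
Both conditions hold? YES.

YES


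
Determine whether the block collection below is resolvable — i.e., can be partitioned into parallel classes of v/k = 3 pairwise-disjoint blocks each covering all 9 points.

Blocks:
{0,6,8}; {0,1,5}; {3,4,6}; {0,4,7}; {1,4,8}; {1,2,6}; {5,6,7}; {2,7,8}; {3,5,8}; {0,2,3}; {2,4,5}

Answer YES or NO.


v = 9, block size k = 3, number of blocks = 11.
For resolvability, blocks must partition into parallel classes of size v/k = 3.
Total blocks must therefore be a multiple of 3: 11 = 3·3 + 2 ⇒ not divisible ✗.
Resolvable? NO.

NO


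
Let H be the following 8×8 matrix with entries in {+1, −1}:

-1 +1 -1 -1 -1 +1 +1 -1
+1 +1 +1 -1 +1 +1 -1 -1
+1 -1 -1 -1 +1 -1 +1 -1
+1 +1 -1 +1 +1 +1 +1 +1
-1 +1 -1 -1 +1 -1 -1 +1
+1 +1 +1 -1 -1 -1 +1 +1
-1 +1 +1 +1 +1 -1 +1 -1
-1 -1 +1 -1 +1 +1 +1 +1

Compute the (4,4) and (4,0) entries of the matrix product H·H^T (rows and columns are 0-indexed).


Row 0 of H: [-1, 1, -1, -1, -1, 1, 1, -1].
Row 4 of H: [-1, 1, -1, -1, 1, -1, -1, 1].
(H·H^T)[4][4] = Σ_j H[4][j]·H[4][j] = (-1)² + (1)² + (-1)² + (-1)² + (1)² + (-1)² + (-1)² + (1)² = 1 + 1 + 1 + 1 + 1 + 1 + 1 + 1 = 8.
(H·H^T)[4][0] = Σ_j H[4][j]·H[0][j] = (-1)·(-1) + (1)·(1) + (-1)·(-1) + (-1)·(-1) + (1)·(-1) + (-1)·(1) + (-1)·(1) + (1)·(-1) = 1 + 1 + 1 + 1 + -1 + -1 + -1 + -1 = 0.
So rows 4 and 0 are orthogonal; the diagonal entry equals n = 8.

(4,4) entry = 8; (4,0) entry = 0.


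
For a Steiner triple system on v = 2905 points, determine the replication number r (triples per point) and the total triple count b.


An STS(v) is a 2-(v, 3, 1) BIBD: block size k = 3, λ = 1.
Replication: r(k − 1) = λ(v − 1) ⇒ r·2 = 2905 − 1 = 2904 ⇒ r = 1452.
Block count: b = v(v − 1)/6 = 2905·2904/6 = 8436120/6 = 1406020.

r = 1452, b = 1406020.


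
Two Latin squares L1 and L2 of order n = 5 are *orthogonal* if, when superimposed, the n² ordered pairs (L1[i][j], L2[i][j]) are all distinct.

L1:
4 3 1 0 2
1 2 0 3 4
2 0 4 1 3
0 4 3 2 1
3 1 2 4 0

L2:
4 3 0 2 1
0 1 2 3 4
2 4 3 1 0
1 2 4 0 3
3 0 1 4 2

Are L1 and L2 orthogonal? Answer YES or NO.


Form the n² = 25 superimposed pairs (L1[i][j], L2[i][j]), row by row (rows and columns indexed from 0):
row 0: (4,4) (3,3) (1,0) (0,2) (2,1)
row 1: (1,0) (2,1) (0,2) (3,3) (4,4)
row 2: (2,2) (0,4) (4,3) (1,1) (3,0)
row 3: (0,1) (4,2) (3,4) (2,0) (1,3)
row 4: (3,3) (1,0) (2,1) (4,4) (0,2)
Orthogonality requires all 25 pairs distinct.
But the pair (1,0) repeats: cell (0,2) has L1 = 1, L2 = 0, and cell (1,0) has L1 = 1, L2 = 0.
A repeated pair means some other pair never occurs (only 15 distinct pairs out of 25), so the squares are not orthogonal.
Conclusion: NO.

NO


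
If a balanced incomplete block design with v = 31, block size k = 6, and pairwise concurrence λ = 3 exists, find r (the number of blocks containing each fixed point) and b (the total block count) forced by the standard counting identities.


Any 2-(v, k, λ) BIBD satisfies two necessary conditions:
  (i)  Each point sits in r blocks, and counting incidences through any fixed point gives r(k − 1) = λ(v − 1), so r = λ(v − 1)/(k − 1).
  (ii) Total incidences bk = vr, so b = vr/k.
Step 1: r = λ(v − 1)/(k − 1) = 3·(31 − 1)/(6 − 1) = 3·30/5 = 90/5 = 18.
Step 2: b = vr/k = 31·18/6 = 558/6 = 93.
Check integrality: r = 18 ∈ Z ✓, b = 93 ∈ Z ✓.
(These identities are necessary conditions: they determine r and b for any design with these parameters, but do not by themselves prove that one exists.)

r = 18, b = 93.


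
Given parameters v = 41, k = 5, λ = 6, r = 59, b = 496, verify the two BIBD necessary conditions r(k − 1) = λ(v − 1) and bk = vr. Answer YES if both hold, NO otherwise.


Condition (i): r(k − 1) = 59·4 = 236; λ(v − 1) = 6·40 = 240. Match? NO.
Condition (ii): bk = 496·5 = 2480; vr = 41·59 = 2419. Match? NO.
Both conditions hold? NO.

NO


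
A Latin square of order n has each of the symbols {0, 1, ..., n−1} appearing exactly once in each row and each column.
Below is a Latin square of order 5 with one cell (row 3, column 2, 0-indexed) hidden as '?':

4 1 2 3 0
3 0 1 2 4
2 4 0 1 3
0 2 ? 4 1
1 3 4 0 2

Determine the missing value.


Row 3 contains symbols [0, 1, 2, 4] — missing [3].
Column 2 contains symbols [0, 1, 2, 4] — missing [3].
The missing symbol must appear in both missing sets; intersection = [3].
Therefore the hidden value is 3.

Missing value = 3.


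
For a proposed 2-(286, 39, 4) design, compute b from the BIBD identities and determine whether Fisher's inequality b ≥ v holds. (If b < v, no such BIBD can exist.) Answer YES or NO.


b = λv(v − 1)/(k(k − 1)) = 4·286·285/(39·38) = 326040/1482 = 220.
Compare with v = 286: b < v, so Fisher's inequality fails.

NO


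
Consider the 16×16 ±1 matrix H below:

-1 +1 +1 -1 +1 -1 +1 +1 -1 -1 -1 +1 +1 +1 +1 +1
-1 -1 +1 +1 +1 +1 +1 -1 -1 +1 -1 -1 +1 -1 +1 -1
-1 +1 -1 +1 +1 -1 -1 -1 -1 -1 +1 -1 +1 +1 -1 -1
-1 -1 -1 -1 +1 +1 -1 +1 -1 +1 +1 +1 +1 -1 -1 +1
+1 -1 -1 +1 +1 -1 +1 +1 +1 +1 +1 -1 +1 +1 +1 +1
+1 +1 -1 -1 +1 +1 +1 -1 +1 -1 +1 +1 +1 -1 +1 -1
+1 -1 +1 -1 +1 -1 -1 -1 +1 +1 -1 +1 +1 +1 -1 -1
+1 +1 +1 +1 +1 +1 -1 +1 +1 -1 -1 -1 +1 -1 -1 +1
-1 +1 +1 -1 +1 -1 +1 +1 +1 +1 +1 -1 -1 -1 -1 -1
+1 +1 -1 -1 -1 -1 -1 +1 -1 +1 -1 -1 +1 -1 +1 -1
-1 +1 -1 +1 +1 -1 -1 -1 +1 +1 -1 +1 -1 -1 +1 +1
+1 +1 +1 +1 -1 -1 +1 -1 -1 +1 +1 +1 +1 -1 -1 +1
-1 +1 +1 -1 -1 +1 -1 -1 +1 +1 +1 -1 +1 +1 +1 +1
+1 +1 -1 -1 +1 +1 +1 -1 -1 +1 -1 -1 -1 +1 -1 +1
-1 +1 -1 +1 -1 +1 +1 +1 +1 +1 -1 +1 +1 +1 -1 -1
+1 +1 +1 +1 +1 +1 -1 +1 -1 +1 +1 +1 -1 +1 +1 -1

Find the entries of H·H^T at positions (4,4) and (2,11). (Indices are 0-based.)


Row 2 of H: [-1, 1, -1, 1, 1, -1, -1, -1, -1, -1, 1, -1, 1, 1, -1, -1].
Row 4 of H: [1, -1, -1, 1, 1, -1, 1, 1, 1, 1, 1, -1, 1, 1, 1, 1].
Row 11 of H: [1, 1, 1, 1, -1, -1, 1, -1, -1, 1, 1, 1, 1, -1, -1, 1].
(H·H^T)[4][4] = Σ_j H[4][j]·H[4][j] = (1)² + (-1)² + (-1)² + (1)² + (1)² + (-1)² + (1)² + (1)² + (1)² + (1)² + (1)² + (-1)² + (1)² + (1)² + (1)² + (1)² = 1 + 1 + 1 + 1 + 1 + 1 + 1 + 1 + 1 + 1 + 1 + 1 + 1 + 1 + 1 + 1 = 16.
(H·H^T)[2][11] = Σ_j H[2][j]·H[11][j] = (-1)·(1) + (1)·(1) + (-1)·(1) + (1)·(1) + (1)·(-1) + (-1)·(-1) + (-1)·(1) + (-1)·(-1) + (-1)·(-1) + (-1)·(1) + (1)·(1) + (-1)·(1) + (1)·(1) + (1)·(-1) + (-1)·(-1) + (-1)·(1) = -1 + 1 + -1 + 1 + -1 + 1 + -1 + 1 + 1 + -1 + 1 + -1 + 1 + -1 + 1 + -1 = 0.
So rows 2 and 11 are orthogonal; the diagonal entry equals n = 16.

(4,4) entry = 16; (2,11) entry = 0.


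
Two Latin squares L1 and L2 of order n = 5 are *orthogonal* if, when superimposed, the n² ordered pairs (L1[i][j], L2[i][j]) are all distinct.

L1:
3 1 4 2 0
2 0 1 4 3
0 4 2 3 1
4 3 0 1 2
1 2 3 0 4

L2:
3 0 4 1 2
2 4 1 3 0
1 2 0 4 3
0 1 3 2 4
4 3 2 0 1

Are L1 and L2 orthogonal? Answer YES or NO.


Form the n² = 25 superimposed pairs (L1[i][j], L2[i][j]), row by row (rows and columns indexed from 0):
row 0: (3,3) (1,0) (4,4) (2,1) (0,2)
row 1: (2,2) (0,4) (1,1) (4,3) (3,0)
row 2: (0,1) (4,2) (2,0) (3,4) (1,3)
row 3: (4,0) (3,1) (0,3) (1,2) (2,4)
row 4: (1,4) (2,3) (3,2) (0,0) (4,1)
Orthogonality requires all 25 pairs distinct.
Check by first coordinate: for each symbol s of L1, list the L2 entries in the n cells where L1 = s; they must all differ.
  L1 = 0: L2 entries (in reading order) 2, 4, 1, 3, 0 — all 5 distinct ✓
  L1 = 1: L2 entries (in reading order) 0, 1, 3, 2, 4 — all 5 distinct ✓
  L1 = 2: L2 entries (in reading order) 1, 2, 0, 4, 3 — all 5 distinct ✓
  L1 = 3: L2 entries (in reading order) 3, 0, 4, 1, 2 — all 5 distinct ✓
  L1 = 4: L2 entries (in reading order) 4, 3, 2, 0, 1 — all 5 distinct ✓
Every symbol of L1 meets every symbol of L2 exactly once, so all 25 pairs are distinct (25 of 25).
Conclusion: YES.

YES


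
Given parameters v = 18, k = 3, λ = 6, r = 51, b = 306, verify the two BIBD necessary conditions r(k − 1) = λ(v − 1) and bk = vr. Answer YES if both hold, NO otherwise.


Condition (i): r(k − 1) = 51·2 = 102; λ(v − 1) = 6·17 = 102. Match? YES.
Condition (ii): bk = 306·3 = 918; vr = 18·51 = 918. Match? YES.
Both conditions hold? YES.

YES


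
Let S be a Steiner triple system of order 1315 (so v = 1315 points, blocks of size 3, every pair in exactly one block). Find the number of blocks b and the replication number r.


An STS(v) is a 2-(v, 3, 1) BIBD: block size k = 3, λ = 1.
Replication: r(k − 1) = λ(v − 1) ⇒ r·2 = 1315 − 1 = 1314 ⇒ r = 657.
Block count: bk = vr ⇒ b·3 = 1315·657 = 863955 ⇒ b = 287985.

r = 657, b = 287985.


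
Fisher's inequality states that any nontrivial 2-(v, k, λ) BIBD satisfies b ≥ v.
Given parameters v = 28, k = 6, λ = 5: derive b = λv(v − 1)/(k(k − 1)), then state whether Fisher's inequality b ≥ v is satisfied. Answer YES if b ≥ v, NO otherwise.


r = λ(v − 1)/(k − 1) = 5·27/5 = 27.
b = vr/k = 28·27/6 = 126.
Fisher's inequality: b ≥ v ⇔ 126 ≥ 28? YES.

YES


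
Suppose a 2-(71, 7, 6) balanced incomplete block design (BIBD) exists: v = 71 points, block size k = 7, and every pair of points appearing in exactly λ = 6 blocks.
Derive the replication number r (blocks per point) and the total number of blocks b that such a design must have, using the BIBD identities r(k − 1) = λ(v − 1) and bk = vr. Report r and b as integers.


Any 2-(v, k, λ) BIBD satisfies two necessary conditions:
  (i)  Each point sits in r blocks, and counting incidences through any fixed point gives r(k − 1) = λ(v − 1), so r = λ(v − 1)/(k − 1).
  (ii) Total incidences bk = vr, so b = vr/k.
Step 1: r = λ(v − 1)/(k − 1) = 6·(71 − 1)/(7 − 1) = 6·70/6 = 420/6 = 70.
Step 2: b = vr/k = 71·70/7 = 4970/7 = 710.
Check integrality: r = 70 ∈ Z ✓, b = 710 ∈ Z ✓.
(These identities are necessary conditions: they determine r and b for any design with these parameters, but do not by themselves prove that one exists.)

r = 70, b = 710.


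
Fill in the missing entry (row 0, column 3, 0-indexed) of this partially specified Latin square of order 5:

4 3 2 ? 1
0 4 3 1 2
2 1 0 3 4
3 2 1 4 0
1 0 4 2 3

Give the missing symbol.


Row 0 contains symbols [1, 2, 3, 4] — missing [0].
Column 3 contains symbols [1, 2, 3, 4] — missing [0].
The missing symbol must appear in both missing sets; intersection = [0].
Therefore the hidden value is 0.

Missing value = 0.


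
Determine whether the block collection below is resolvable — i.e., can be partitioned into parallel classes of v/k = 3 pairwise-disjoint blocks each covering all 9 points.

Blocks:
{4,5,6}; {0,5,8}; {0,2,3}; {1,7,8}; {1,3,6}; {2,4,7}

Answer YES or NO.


v = 9, block size k = 3, number of blocks = 6.
For resolvability, blocks must partition into parallel classes of size v/k = 3.
Total blocks must therefore be a multiple of 3: 6 = 3·2 + 0 ⇒ divisible ✓.
Greedy packing gives 2 candidate class(es). Each should be a full parallel class (size 3, covers all 9 points).
  Class 1 (3 blocks): {4,5,6}; {0,2,3}; {1,7,8}. Points covered: [0, 1, 2, 3, 4, 5, 6, 7, 8].
  Class 2 (3 blocks): {0,5,8}; {1,3,6}; {2,4,7}. Points covered: [0, 1, 2, 3, 4, 5, 6, 7, 8].
All classes full (size 3)? YES. All classes cover every point? YES.
Resolvable? YES.

YES


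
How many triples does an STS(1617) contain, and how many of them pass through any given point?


An STS(v) is a 2-(v, 3, 1) BIBD: block size k = 3, λ = 1.
Replication: r(k − 1) = λ(v − 1) ⇒ r·2 = 1617 − 1 = 1616 ⇒ r = 808.
Block count: b = v(v − 1)/6 = 1617·1616/6 = 2613072/6 = 435512.

r = 808, b = 435512.


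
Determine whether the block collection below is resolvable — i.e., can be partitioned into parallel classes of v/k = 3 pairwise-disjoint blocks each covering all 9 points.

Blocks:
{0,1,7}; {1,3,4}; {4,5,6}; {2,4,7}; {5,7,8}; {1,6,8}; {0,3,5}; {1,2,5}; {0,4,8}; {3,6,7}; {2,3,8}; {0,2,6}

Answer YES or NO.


v = 9, block size k = 3, number of blocks = 12.
For resolvability, blocks must partition into parallel classes of size v/k = 3.
Total blocks must therefore be a multiple of 3: 12 = 3·4 + 0 ⇒ divisible ✓.
Greedy packing gives 4 candidate class(es). Each should be a full parallel class (size 3, covers all 9 points).
  Class 1 (3 blocks): {0,1,7}; {4,5,6}; {2,3,8}. Points covered: [0, 1, 2, 3, 4, 5, 6, 7, 8].
  Class 2 (3 blocks): {1,3,4}; {5,7,8}; {0,2,6}. Points covered: [0, 1, 2, 3, 4, 5, 6, 7, 8].
  Class 3 (3 blocks): {2,4,7}; {1,6,8}; {0,3,5}. Points covered: [0, 1, 2, 3, 4, 5, 6, 7, 8].
  Class 4 (3 blocks): {1,2,5}; {0,4,8}; {3,6,7}. Points covered: [0, 1, 2, 3, 4, 5, 6, 7, 8].
All classes full (size 3)? YES. All classes cover every point? YES.
Resolvable? YES.

YES


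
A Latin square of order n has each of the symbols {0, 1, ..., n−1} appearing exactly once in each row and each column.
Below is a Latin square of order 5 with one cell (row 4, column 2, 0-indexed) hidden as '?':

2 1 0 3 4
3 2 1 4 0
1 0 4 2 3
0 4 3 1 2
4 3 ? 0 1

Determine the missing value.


Row 4 contains symbols [0, 1, 3, 4] — missing [2].
Column 2 contains symbols [0, 1, 3, 4] — missing [2].
The missing symbol must appear in both missing sets; intersection = [2].
Therefore the hidden value is 2.

Missing value = 2.


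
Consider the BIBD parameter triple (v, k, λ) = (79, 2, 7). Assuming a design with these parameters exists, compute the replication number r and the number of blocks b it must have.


Any 2-(v, k, λ) BIBD satisfies two necessary conditions:
  (i)  Each point sits in r blocks, and counting incidences through any fixed point gives r(k − 1) = λ(v − 1), so r = λ(v − 1)/(k − 1).
  (ii) Total incidences bk = vr, so b = vr/k.
Step 1: r = λ(v − 1)/(k − 1) = 7·(79 − 1)/(2 − 1) = 7·78/1 = 546/1 = 546.
Step 2: b = vr/k = 79·546/2 = 43134/2 = 21567.
Check integrality: r = 546 ∈ Z ✓, b = 21567 ∈ Z ✓.
(These identities are necessary conditions: they determine r and b for any design with these parameters, but do not by themselves prove that one exists.)

r = 546, b = 21567.


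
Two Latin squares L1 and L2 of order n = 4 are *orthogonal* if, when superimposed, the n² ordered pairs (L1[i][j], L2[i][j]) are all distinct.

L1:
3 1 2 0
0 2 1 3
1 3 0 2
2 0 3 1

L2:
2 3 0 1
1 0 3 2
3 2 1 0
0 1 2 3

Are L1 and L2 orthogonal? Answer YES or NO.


Form the n² = 16 superimposed pairs (L1[i][j], L2[i][j]), row by row (rows and columns indexed from 0):
row 0: (3,2) (1,3) (2,0) (0,1)
row 1: (0,1) (2,0) (1,3) (3,2)
row 2: (1,3) (3,2) (0,1) (2,0)
row 3: (2,0) (0,1) (3,2) (1,3)
Orthogonality requires all 16 pairs distinct.
But the pair (0,1) repeats: cell (0,3) has L1 = 0, L2 = 1, and cell (1,0) has L1 = 0, L2 = 1.
A repeated pair means some other pair never occurs (only 4 distinct pairs out of 16), so the squares are not orthogonal.
Conclusion: NO.

NO


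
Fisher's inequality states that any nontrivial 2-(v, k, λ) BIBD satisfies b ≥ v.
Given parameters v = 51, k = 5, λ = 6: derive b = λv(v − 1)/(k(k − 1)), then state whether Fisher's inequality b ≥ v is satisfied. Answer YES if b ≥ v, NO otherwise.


b = λv(v − 1)/(k(k − 1)) = 6·51·50/(5·4) = 15300/20 = 765.
Compare with v = 51: b ≥ v, so Fisher's inequality holds.

YES


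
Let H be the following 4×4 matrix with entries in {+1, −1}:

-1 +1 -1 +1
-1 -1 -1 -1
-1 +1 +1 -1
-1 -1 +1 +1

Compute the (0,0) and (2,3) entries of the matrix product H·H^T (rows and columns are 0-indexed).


Row 0 of H: [-1, 1, -1, 1].
Row 2 of H: [-1, 1, 1, -1].
Row 3 of H: [-1, -1, 1, 1].
(H·H^T)[0][0] = Σ_j H[0][j]·H[0][j] = (-1)² + (1)² + (-1)² + (1)² = 1 + 1 + 1 + 1 = 4.
(H·H^T)[2][3] = Σ_j H[2][j]·H[3][j] = (-1)·(-1) + (1)·(-1) + (1)·(1) + (-1)·(1) = 1 + -1 + 1 + -1 = 0.
So rows 2 and 3 are orthogonal; the diagonal entry equals n = 4.

(0,0) entry = 4; (2,3) entry = 0.


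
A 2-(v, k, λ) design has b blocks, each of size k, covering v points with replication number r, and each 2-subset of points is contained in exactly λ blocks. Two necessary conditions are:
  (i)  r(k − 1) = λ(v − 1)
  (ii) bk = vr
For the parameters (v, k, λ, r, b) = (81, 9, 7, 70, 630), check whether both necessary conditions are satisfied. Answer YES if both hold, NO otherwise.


Condition (i): r(k − 1) = 70·8 = 560; λ(v − 1) = 7·80 = 560. Match? YES.
Condition (ii): bk = 630·9 = 5670; vr = 81·70 = 5670. Match? YES.
Both conditions hold? YES.

YES


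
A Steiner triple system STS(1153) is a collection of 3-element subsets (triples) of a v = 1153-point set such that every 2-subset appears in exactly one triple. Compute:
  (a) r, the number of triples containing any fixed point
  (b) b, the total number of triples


An STS(v) is a 2-(v, 3, 1) BIBD: block size k = 3, λ = 1.
Replication: r(k − 1) = λ(v − 1) ⇒ r·2 = 1153 − 1 = 1152 ⇒ r = 576.
Block count: bk = vr ⇒ b·3 = 1153·576 = 664128 ⇒ b = 221376.
(Check via b = v(v − 1)/6 = 1153·1152/6 = 1328256/6 = 221376.)

r = 576, b = 221376.


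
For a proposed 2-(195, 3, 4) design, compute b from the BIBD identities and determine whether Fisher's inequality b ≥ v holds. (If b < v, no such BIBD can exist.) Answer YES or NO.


r = λ(v − 1)/(k − 1) = 4·194/2 = 388.
b = vr/k = 195·388/3 = 25220.
Fisher's inequality: b ≥ v ⇔ 25220 ≥ 195? YES.

YES


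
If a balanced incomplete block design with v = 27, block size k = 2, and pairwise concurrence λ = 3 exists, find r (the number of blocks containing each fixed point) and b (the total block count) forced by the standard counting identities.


Any 2-(v, k, λ) BIBD satisfies two necessary conditions:
  (i)  Each point sits in r blocks, and counting incidences through any fixed point gives r(k − 1) = λ(v − 1), so r = λ(v − 1)/(k − 1).
  (ii) Total incidences bk = vr, so b = vr/k.
Step 1: r = λ(v − 1)/(k − 1) = 3·(27 − 1)/(2 − 1) = 3·26/1 = 78/1 = 78.
Step 2: b = vr/k = 27·78/2 = 2106/2 = 1053.
Check integrality: r = 78 ∈ Z ✓, b = 1053 ∈ Z ✓.
(These identities are necessary conditions: they determine r and b for any design with these parameters, but do not by themselves prove that one exists.)

r = 78, b = 1053.


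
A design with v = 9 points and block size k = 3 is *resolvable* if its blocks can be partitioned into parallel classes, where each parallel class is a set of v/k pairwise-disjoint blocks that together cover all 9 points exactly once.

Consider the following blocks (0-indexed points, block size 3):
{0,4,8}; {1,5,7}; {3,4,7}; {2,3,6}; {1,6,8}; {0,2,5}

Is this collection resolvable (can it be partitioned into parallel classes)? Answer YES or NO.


v = 9, block size k = 3, number of blocks = 6.
For resolvability, blocks must partition into parallel classes of size v/k = 3.
Total blocks must therefore be a multiple of 3: 6 = 3·2 + 0 ⇒ divisible ✓.
Greedy packing gives 2 candidate class(es). Each should be a full parallel class (size 3, covers all 9 points).
  Class 1 (3 blocks): {0,4,8}; {1,5,7}; {2,3,6}. Points covered: [0, 1, 2, 3, 4, 5, 6, 7, 8].
  Class 2 (3 blocks): {3,4,7}; {1,6,8}; {0,2,5}. Points covered: [0, 1, 2, 3, 4, 5, 6, 7, 8].
All classes full (size 3)? YES. All classes cover every point? YES.
Resolvable? YES.

YES


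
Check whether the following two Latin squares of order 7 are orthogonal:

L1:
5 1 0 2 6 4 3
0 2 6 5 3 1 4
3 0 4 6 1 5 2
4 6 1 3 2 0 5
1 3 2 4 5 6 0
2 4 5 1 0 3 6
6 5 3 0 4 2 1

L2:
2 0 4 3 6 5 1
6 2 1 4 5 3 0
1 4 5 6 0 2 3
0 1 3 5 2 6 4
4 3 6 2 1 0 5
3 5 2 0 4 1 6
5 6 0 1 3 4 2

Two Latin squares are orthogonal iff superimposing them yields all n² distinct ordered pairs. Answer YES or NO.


Form the n² = 49 superimposed pairs (L1[i][j], L2[i][j]), row by row (rows and columns indexed from 0):
row 0: (5,2) (1,0) (0,4) (2,3) (6,6) (4,5) (3,1)
row 1: (0,6) (2,2) (6,1) (5,4) (3,5) (1,3) (4,0)
row 2: (3,1) (0,4) (4,5) (6,6) (1,0) (5,2) (2,3)
row 3: (4,0) (6,1) (1,3) (3,5) (2,2) (0,6) (5,4)
row 4: (1,4) (3,3) (2,6) (4,2) (5,1) (6,0) (0,5)
row 5: (2,3) (4,5) (5,2) (1,0) (0,4) (3,1) (6,6)
row 6: (6,5) (5,6) (3,0) (0,1) (4,3) (2,4) (1,2)
Orthogonality requires all 49 pairs distinct.
But the pair (3,1) repeats: cell (0,6) has L1 = 3, L2 = 1, and cell (2,0) has L1 = 3, L2 = 1.
A repeated pair means some other pair never occurs (only 28 distinct pairs out of 49), so the squares are not orthogonal.
Conclusion: NO.

NO


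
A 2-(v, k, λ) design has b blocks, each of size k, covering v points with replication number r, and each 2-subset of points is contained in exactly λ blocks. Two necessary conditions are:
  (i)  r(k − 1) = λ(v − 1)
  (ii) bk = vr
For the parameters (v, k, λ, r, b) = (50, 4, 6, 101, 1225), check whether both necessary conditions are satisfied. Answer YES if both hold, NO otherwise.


Condition (i): r(k − 1) = 101·3 = 303; λ(v − 1) = 6·49 = 294. Match? NO.
Condition (ii): bk = 1225·4 = 4900; vr = 50·101 = 5050. Match? NO.
Both conditions hold? NO.

NO


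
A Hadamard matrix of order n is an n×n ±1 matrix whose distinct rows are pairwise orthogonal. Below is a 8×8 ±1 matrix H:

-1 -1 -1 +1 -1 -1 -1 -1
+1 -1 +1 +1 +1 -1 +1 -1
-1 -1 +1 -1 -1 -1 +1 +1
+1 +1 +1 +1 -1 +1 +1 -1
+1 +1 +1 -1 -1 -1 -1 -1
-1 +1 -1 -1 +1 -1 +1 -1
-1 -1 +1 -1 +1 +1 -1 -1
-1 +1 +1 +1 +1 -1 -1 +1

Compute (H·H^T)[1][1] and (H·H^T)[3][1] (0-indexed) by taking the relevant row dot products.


Row 1 of H: [1, -1, 1, 1, 1, -1, 1, -1].
Row 3 of H: [1, 1, 1, 1, -1, 1, 1, -1].
(H·H^T)[1][1] = Σ_j H[1][j]·H[1][j] = (1)² + (-1)² + (1)² + (1)² + (1)² + (-1)² + (1)² + (-1)² = 1 + 1 + 1 + 1 + 1 + 1 + 1 + 1 = 8.
(H·H^T)[3][1] = Σ_j H[3][j]·H[1][j] = (1)·(1) + (1)·(-1) + (1)·(1) + (1)·(1) + (-1)·(1) + (1)·(-1) + (1)·(1) + (-1)·(-1) = 1 + -1 + 1 + 1 + -1 + -1 + 1 + 1 = 2.
Rows 3 and 1 are not orthogonal (dot product = 2 ≠ 0), so H is not a Hadamard matrix.

(1,1) entry = 8; (3,1) entry = 2.


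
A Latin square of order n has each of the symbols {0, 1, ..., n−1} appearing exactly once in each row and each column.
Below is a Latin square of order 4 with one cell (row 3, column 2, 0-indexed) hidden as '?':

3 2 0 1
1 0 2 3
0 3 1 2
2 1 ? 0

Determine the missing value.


Row 3 contains symbols [0, 1, 2] — missing [3].
Column 2 contains symbols [0, 1, 2] — missing [3].
The missing symbol must appear in both missing sets; intersection = [3].
Therefore the hidden value is 3.

Missing value = 3.


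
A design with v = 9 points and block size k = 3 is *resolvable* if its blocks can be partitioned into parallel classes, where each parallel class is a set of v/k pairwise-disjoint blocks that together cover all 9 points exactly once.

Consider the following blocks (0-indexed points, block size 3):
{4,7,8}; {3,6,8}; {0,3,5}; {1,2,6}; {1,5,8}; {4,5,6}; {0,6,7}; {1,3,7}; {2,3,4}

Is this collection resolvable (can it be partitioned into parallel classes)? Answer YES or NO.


v = 9, block size k = 3, number of blocks = 9.
For resolvability, blocks must partition into parallel classes of size v/k = 3.
Total blocks must therefore be a multiple of 3: 9 = 3·3 + 0 ⇒ divisible ✓.
Consider block {3,6,8}. It intersects every other block in the collection, so no parallel class of size 3 can contain it.
Since every block must belong to some parallel class in a resolution, the collection cannot be partitioned into parallel classes.
Resolvable? NO.

NO


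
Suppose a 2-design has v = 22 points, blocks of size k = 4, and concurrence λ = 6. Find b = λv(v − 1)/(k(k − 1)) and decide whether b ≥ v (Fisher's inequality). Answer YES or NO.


r = λ(v − 1)/(k − 1) = 6·21/3 = 42.
b = vr/k = 22·42/4 = 231.
Fisher's inequality: b ≥ v ⇔ 231 ≥ 22? YES.

YES


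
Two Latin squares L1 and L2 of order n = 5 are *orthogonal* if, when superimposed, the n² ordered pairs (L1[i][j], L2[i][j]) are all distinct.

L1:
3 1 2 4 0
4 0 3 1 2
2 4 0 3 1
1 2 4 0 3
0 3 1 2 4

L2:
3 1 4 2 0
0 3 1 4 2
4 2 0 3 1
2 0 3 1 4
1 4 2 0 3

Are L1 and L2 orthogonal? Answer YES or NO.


Form the n² = 25 superimposed pairs (L1[i][j], L2[i][j]), row by row (rows and columns indexed from 0):
row 0: (3,3) (1,1) (2,4) (4,2) (0,0)
row 1: (4,0) (0,3) (3,1) (1,4) (2,2)
row 2: (2,4) (4,2) (0,0) (3,3) (1,1)
row 3: (1,2) (2,0) (4,3) (0,1) (3,4)
row 4: (0,1) (3,4) (1,2) (2,0) (4,3)
Orthogonality requires all 25 pairs distinct.
But the pair (2,4) repeats: cell (0,2) has L1 = 2, L2 = 4, and cell (2,0) has L1 = 2, L2 = 4.
A repeated pair means some other pair never occurs (only 15 distinct pairs out of 25), so the squares are not orthogonal.
Conclusion: NO.

NO


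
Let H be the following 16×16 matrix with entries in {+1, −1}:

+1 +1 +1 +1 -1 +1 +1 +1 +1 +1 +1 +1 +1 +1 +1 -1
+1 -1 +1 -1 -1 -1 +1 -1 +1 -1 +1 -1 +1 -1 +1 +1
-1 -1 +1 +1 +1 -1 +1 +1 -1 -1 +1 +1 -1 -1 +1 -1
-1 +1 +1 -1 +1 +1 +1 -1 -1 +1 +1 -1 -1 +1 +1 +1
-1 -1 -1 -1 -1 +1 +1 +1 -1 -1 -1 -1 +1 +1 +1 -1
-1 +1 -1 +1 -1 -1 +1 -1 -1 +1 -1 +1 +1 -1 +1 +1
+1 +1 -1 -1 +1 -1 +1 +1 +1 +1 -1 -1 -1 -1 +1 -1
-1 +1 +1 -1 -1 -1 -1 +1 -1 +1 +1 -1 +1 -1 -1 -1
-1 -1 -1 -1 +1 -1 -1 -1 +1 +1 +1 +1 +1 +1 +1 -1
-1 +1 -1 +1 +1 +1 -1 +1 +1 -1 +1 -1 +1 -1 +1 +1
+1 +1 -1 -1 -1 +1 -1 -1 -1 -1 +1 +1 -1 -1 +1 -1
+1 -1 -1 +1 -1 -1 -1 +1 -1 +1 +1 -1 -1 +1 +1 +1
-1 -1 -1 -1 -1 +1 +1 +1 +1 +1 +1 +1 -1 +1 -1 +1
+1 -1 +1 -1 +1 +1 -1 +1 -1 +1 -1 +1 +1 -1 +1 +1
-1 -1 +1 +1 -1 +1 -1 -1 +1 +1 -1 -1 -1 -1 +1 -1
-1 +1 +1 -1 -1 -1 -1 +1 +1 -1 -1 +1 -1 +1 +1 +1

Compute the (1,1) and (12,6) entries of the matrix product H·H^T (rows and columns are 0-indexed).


Row 1 of H: [1, -1, 1, -1, -1, -1, 1, -1, 1, -1, 1, -1, 1, -1, 1, 1].
Row 6 of H: [1, 1, -1, -1, 1, -1, 1, 1, 1, 1, -1, -1, -1, -1, 1, -1].
Row 12 of H: [-1, -1, -1, -1, -1, 1, 1, 1, 1, 1, 1, 1, -1, 1, -1, 1].
(H·H^T)[1][1] = Σ_j H[1][j]·H[1][j] = (1)² + (-1)² + (1)² + (-1)² + (-1)² + (-1)² + (1)² + (-1)² + (1)² + (-1)² + (1)² + (-1)² + (1)² + (-1)² + (1)² + (1)² = 1 + 1 + 1 + 1 + 1 + 1 + 1 + 1 + 1 + 1 + 1 + 1 + 1 + 1 + 1 + 1 = 16.
(H·H^T)[12][6] = Σ_j H[12][j]·H[6][j] = (-1)·(1) + (-1)·(1) + (-1)·(-1) + (-1)·(-1) + (-1)·(1) + (1)·(-1) + (1)·(1) + (1)·(1) + (1)·(1) + (1)·(1) + (1)·(-1) + (1)·(-1) + (-1)·(-1) + (1)·(-1) + (-1)·(1) + (1)·(-1) = -1 + -1 + 1 + 1 + -1 + -1 + 1 + 1 + 1 + 1 + -1 + -1 + 1 + -1 + -1 + -1 = -2.
Rows 12 and 6 are not orthogonal (dot product = -2 ≠ 0), so H is not a Hadamard matrix.

(1,1) entry = 16; (12,6) entry = -2.
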